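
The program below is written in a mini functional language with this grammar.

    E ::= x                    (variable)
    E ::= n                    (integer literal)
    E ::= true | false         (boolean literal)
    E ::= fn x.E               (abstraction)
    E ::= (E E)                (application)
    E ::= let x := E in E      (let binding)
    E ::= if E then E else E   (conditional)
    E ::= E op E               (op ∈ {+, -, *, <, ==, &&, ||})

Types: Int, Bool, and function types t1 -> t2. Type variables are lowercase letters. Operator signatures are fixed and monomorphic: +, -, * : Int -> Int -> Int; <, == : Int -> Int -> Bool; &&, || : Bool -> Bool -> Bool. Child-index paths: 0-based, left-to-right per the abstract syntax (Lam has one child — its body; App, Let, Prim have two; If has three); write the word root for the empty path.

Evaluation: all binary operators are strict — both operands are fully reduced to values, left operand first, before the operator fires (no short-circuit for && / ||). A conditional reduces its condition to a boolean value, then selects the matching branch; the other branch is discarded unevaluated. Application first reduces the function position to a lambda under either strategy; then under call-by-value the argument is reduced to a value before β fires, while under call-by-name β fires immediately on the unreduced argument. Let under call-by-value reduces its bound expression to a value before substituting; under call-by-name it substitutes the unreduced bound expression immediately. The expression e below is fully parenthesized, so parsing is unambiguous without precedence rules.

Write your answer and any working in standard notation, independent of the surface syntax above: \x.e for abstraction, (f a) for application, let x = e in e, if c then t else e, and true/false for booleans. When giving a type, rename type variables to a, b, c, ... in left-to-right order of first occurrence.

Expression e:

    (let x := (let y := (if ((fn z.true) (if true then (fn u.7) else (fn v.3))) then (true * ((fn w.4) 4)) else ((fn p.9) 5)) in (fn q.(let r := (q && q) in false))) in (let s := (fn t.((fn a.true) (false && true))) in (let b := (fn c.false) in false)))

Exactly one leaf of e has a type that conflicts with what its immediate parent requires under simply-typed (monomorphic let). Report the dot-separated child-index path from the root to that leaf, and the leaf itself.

Answer: 0.0.1.0 : true

Working:
\z._ : a -> Bool
  unify Bool ~ Bool
\u._ : b -> Int
\v._ : c -> Int
  unify b -> Int ~ c -> Int
  unify b ~ c
  unify Int ~ Int
  unify a -> Bool ~ (c -> Int) -> d
  unify a ~ c -> Int
  unify Bool ~ d
_ _ : Bool
  unify Bool ~ Bool
  unify Bool ~ Int
  FAIL: mismatch Bool ~ Int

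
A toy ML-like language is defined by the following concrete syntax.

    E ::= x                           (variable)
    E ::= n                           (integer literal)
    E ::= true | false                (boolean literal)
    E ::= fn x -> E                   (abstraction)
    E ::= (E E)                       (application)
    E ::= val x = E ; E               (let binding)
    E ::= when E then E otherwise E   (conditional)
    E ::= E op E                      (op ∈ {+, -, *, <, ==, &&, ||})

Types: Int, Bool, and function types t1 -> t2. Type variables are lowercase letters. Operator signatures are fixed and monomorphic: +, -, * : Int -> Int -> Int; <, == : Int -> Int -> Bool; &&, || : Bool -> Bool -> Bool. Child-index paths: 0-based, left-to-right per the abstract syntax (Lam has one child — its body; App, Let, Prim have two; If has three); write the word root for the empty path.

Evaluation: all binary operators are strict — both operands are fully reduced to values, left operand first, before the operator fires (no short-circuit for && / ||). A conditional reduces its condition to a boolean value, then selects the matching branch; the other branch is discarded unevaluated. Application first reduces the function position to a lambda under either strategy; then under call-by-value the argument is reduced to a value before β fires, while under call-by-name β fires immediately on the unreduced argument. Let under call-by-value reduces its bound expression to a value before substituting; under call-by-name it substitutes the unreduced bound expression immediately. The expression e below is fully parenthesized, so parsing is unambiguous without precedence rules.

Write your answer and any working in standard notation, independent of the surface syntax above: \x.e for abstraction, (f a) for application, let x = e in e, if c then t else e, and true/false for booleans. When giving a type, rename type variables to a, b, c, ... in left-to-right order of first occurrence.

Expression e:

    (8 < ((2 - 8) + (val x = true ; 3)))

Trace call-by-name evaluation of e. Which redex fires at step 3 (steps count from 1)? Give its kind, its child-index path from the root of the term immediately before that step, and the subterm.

Working:
step 0: (8 < ((2 - 8) + (let x = true in 3)))
step 1: [delta@1.0] (8 < (-6 + (let x = true in 3)))
step 2: [let@1.1] (8 < (-6 + 3))
step 3: [delta@1] (8 < -3)

Answer: delta at 1 : (-6 + 3)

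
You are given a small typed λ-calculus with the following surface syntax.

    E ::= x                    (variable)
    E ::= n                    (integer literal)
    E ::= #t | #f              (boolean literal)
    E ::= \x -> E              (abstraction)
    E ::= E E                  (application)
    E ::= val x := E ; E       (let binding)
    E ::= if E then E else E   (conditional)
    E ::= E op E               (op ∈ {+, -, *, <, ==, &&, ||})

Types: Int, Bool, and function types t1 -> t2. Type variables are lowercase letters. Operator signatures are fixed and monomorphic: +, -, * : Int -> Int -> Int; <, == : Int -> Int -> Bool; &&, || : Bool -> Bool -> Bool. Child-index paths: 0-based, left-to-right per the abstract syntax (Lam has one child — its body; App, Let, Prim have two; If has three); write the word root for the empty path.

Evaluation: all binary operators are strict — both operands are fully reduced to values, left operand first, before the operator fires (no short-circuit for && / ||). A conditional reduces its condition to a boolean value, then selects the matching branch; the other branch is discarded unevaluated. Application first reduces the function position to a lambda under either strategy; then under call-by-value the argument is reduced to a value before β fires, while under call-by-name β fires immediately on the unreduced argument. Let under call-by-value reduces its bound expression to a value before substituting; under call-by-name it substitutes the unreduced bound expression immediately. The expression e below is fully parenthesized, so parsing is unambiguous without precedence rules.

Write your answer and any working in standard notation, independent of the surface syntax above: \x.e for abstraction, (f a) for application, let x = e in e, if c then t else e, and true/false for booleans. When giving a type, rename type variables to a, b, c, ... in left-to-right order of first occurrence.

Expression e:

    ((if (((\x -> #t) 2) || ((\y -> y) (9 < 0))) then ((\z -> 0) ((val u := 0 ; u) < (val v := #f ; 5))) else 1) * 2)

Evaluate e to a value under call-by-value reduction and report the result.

Answer: 0

Working:
step 0: ((if (((\x.true) 2) || ((\y.y) (9 < 0))) then ((\z.0) ((let u = 0 in u) < (let v = false in 5))) else 1) * 2)
step 1: [beta@0.0.0] ((if (true || ((\y.y) (9 < 0))) then ((\z.0) ((let u = 0 in u) < (let v = false in 5))) else 1) * 2)
step 2: [delta@0.0.1.1] ((if (true || ((\y.y) false)) then ((\z.0) ((let u = 0 in u) < (let v = false in 5))) else 1) * 2)
step 3: [beta@0.0.1] ((if (true || false) then ((\z.0) ((let u = 0 in u) < (let v = false in 5))) else 1) * 2)
step 4: [delta@0.0] ((if true then ((\z.0) ((let u = 0 in u) < (let v = false in 5))) else 1) * 2)
step 5: [if@0] (((\z.0) ((let u = 0 in u) < (let v = false in 5))) * 2)
step 6: [let@0.1.0] (((\z.0) (0 < (let v = false in 5))) * 2)
step 7: [let@0.1.1] (((\z.0) (0 < 5)) * 2)
step 8: [delta@0.1] (((\z.0) true) * 2)
step 9: [beta@0] (0 * 2)
step 10: [delta@root] 0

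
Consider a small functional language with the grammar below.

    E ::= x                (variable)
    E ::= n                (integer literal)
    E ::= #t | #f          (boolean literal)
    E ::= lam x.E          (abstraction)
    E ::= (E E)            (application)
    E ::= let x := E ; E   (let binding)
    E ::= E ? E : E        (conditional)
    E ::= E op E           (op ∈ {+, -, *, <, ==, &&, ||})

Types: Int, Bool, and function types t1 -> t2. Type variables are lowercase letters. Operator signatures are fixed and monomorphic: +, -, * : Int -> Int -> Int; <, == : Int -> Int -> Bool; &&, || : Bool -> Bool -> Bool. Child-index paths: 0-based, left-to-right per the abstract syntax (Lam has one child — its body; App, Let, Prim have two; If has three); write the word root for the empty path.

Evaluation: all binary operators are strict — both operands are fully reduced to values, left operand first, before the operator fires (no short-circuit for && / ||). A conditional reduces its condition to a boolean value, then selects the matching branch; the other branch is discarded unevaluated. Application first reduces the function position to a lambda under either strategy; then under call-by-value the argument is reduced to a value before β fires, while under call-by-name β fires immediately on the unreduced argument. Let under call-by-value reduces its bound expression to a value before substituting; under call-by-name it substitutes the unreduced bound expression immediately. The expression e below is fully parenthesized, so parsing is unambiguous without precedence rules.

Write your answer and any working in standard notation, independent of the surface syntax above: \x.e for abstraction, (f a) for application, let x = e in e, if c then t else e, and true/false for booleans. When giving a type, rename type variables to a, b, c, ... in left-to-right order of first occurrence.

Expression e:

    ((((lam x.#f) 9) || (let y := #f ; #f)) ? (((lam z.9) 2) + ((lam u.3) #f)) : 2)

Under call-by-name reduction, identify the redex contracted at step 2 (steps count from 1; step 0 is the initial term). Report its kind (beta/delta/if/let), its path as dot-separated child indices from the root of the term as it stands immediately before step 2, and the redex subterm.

Trace:
step 0: (if (((\x.false) 9) || (let y = false in false)) then (((\z.9) 2) + ((\u.3) false)) else 2)
step 1: [beta@0.0] (if (false || (let y = false in false)) then (((\z.9) 2) + ((\u.3) false)) else 2)
step 2: [let@0.1] (if (false || false) then (((\z.9) 2) + ((\u.3) false)) else 2)

Answer: let at 0.1 : (let y = false in false)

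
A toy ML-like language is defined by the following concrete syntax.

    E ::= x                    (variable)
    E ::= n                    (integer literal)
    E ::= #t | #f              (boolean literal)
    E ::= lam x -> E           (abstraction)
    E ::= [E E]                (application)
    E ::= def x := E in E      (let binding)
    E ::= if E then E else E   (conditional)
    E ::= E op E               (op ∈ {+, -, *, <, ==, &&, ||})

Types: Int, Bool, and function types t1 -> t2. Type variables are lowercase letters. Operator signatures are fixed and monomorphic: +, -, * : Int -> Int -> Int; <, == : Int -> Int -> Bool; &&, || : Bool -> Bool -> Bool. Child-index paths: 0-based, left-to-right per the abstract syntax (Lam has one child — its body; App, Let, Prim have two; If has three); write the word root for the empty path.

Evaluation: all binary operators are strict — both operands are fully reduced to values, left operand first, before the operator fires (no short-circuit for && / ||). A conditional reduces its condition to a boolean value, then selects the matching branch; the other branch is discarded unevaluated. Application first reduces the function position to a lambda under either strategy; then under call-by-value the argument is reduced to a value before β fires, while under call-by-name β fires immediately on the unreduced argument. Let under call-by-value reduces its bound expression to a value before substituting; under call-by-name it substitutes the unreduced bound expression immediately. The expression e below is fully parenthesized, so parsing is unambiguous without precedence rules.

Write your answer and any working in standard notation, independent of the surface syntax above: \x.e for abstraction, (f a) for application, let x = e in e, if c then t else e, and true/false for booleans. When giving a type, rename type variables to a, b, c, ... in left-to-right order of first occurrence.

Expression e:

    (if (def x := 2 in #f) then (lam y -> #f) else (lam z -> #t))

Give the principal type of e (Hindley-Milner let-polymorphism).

Derivation:
let x : Int
  unify Bool ~ Bool
\y._ : a -> Bool
\z._ : b -> Bool
  unify a -> Bool ~ b -> Bool
  unify a ~ b
  unify Bool ~ Bool

Answer: a -> Bool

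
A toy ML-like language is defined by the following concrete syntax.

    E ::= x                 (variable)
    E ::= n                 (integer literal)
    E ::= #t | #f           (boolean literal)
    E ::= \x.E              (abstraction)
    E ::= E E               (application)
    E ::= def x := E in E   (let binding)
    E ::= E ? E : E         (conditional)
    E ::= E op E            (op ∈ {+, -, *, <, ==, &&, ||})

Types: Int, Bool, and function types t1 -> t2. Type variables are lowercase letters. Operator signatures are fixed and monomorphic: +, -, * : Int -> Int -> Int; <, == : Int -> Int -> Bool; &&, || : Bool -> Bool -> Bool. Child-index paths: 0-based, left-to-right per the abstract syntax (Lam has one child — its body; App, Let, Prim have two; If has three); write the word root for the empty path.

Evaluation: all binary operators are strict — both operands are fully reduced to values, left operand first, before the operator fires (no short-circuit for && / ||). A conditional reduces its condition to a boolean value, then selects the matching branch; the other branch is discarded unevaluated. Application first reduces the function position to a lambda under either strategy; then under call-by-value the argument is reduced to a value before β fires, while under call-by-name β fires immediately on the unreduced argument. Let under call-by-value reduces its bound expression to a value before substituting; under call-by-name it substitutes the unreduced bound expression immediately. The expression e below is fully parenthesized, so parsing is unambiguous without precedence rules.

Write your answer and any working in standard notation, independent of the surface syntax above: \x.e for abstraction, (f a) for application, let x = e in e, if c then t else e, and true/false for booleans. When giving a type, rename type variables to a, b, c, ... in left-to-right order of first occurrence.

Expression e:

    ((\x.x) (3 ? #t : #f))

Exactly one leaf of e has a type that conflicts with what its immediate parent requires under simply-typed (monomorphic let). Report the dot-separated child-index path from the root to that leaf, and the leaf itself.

Working:
x : a
\x._ : a -> a
  unify Int ~ Bool
  FAIL: mismatch Int ~ Bool

Answer: 1.0 : 3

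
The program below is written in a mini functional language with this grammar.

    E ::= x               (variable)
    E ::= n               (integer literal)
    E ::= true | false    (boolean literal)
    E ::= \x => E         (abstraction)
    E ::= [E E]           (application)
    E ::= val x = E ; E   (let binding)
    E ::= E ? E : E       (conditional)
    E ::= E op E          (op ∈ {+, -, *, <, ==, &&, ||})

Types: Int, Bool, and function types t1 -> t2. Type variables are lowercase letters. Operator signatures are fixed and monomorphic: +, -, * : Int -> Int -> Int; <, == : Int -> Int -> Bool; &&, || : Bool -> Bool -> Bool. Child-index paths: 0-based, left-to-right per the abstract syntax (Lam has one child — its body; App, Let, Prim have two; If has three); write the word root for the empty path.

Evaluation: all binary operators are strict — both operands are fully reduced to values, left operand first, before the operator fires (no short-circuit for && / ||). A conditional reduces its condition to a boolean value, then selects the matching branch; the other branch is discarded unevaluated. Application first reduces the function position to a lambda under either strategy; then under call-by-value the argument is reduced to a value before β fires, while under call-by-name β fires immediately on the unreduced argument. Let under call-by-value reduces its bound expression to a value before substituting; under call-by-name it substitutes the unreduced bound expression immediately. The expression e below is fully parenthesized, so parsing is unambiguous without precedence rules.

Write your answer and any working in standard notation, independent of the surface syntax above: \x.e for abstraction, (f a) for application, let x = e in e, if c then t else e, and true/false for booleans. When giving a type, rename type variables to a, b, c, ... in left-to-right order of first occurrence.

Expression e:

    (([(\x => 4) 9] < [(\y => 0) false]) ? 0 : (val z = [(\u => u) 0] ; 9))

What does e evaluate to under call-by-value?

Answer: 9

Derivation:
step 0: (if (((\x.4) 9) < ((\y.0) false)) then 0 else (let z = ((\u.u) 0) in 9))
step 1: [beta@0.0] (if (4 < ((\y.0) false)) then 0 else (let z = ((\u.u) 0) in 9))
step 2: [beta@0.1] (if (4 < 0) then 0 else (let z = ((\u.u) 0) in 9))
step 3: [delta@0] (if false then 0 else (let z = ((\u.u) 0) in 9))
step 4: [if@root] (let z = ((\u.u) 0) in 9)
step 5: [beta@0] (let z = 0 in 9)
step 6: [let@root] 9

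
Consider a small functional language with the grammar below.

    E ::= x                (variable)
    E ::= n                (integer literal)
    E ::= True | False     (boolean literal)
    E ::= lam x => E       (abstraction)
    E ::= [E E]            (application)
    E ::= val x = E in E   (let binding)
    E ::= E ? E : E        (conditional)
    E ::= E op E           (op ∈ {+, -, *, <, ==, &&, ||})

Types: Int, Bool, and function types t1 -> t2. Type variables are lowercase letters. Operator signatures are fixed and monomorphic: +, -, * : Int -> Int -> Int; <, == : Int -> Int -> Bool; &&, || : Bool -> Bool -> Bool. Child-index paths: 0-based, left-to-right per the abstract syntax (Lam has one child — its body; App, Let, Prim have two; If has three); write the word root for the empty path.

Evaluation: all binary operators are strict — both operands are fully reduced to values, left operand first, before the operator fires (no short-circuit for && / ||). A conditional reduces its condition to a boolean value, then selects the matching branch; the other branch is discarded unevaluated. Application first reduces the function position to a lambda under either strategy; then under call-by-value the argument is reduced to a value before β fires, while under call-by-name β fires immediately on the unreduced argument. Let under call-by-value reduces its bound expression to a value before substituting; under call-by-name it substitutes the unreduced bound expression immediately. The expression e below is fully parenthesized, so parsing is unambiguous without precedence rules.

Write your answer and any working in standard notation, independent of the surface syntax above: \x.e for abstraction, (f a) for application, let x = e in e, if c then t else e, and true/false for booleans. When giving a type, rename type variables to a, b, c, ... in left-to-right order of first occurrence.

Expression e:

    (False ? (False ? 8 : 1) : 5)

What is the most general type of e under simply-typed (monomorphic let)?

Answer: Int

Trace:
  unify Bool ~ Bool
  unify Bool ~ Bool
  unify Int ~ Int
  unify Int ~ Int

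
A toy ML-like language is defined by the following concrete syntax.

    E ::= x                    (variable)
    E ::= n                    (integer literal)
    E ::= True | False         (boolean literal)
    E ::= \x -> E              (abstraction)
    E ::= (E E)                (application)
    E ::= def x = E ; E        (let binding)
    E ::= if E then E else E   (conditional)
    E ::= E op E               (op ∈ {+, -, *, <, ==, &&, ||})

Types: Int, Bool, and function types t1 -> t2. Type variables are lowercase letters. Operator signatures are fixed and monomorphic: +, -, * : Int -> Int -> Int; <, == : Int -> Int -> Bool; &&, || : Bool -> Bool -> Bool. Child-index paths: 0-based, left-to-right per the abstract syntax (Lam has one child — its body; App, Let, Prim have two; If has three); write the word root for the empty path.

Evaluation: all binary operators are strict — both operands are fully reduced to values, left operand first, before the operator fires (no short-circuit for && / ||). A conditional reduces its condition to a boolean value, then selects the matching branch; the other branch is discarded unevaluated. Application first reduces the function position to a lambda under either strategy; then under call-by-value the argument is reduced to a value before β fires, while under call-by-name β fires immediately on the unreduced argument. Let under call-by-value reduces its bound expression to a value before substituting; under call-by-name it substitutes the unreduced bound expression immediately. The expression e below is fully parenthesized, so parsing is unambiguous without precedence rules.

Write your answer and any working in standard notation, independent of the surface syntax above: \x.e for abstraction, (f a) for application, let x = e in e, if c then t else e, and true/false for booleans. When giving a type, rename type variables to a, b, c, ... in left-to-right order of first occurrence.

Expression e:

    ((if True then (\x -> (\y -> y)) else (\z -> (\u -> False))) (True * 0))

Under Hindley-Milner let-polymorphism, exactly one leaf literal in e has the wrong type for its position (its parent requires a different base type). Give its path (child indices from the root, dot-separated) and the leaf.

Working:
  unify Bool ~ Bool
y : b
\y._ : b -> b
\x._ : a -> b -> b
\u._ : d -> Bool
\z._ : c -> d -> Bool
  unify a -> b -> b ~ c -> d -> Bool
  unify a ~ c
  unify b -> b ~ d -> Bool
  unify b ~ d
  unify d ~ Bool
  unify Bool ~ Int
  FAIL: mismatch Bool ~ Int

Answer: 1.0 : true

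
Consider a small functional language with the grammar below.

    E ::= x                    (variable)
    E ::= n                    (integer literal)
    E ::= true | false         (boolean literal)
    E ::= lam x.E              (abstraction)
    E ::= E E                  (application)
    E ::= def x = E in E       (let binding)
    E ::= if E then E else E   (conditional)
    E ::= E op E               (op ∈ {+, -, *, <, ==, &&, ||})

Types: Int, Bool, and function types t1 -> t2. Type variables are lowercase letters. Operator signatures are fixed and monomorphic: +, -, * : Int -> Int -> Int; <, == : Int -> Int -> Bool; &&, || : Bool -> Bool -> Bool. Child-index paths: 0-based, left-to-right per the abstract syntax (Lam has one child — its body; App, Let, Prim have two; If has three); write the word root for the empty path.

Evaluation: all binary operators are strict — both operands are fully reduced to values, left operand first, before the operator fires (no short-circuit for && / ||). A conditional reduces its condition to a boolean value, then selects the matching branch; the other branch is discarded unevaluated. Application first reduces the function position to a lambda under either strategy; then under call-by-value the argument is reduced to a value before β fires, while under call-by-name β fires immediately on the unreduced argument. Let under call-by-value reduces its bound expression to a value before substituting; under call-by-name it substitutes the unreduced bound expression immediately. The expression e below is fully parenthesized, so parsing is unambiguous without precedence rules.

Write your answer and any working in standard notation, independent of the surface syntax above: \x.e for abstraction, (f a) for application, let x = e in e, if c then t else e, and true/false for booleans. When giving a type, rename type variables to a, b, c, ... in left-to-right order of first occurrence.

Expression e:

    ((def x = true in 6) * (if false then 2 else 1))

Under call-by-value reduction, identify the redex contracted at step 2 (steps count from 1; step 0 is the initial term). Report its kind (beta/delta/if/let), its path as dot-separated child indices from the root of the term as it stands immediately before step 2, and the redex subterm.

Answer: if at 1 : (if false then 2 else 1)

Working:
step 0: ((let x = true in 6) * (if false then 2 else 1))
step 1: [let@0] (6 * (if false then 2 else 1))
step 2: [if@1] (6 * 1)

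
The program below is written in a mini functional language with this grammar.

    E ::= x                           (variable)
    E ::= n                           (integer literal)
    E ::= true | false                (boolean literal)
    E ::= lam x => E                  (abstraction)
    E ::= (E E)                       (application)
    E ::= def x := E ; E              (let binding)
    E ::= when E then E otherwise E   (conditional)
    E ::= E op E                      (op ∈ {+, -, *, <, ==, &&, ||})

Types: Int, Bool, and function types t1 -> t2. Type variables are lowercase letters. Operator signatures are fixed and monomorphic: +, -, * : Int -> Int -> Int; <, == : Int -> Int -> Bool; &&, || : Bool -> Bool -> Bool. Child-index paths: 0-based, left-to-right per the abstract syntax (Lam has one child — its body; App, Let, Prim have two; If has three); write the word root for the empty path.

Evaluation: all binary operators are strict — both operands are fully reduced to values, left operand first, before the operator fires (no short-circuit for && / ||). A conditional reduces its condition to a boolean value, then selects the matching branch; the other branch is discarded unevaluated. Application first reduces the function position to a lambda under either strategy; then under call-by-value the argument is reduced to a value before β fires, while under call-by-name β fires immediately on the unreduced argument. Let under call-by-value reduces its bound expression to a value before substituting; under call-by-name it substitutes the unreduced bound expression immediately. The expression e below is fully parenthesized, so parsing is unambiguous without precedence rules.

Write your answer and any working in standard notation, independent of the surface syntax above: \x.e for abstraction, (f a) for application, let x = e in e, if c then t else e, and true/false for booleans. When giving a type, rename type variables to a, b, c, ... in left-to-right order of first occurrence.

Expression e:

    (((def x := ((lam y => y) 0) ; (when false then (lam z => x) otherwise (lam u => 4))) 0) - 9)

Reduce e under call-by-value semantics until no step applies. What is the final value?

Trace:
step 0: (((let x = ((\y.y) 0) in (if false then (\z.x) else (\u.4))) 0) - 9)
step 1: [beta@0.0.0] (((let x = 0 in (if false then (\z.x) else (\u.4))) 0) - 9)
step 2: [let@0.0] (((if false then (\z.0) else (\u.4)) 0) - 9)
step 3: [if@0.0] (((\u.4) 0) - 9)
step 4: [beta@0] (4 - 9)
step 5: [delta@root] -5

Answer: -5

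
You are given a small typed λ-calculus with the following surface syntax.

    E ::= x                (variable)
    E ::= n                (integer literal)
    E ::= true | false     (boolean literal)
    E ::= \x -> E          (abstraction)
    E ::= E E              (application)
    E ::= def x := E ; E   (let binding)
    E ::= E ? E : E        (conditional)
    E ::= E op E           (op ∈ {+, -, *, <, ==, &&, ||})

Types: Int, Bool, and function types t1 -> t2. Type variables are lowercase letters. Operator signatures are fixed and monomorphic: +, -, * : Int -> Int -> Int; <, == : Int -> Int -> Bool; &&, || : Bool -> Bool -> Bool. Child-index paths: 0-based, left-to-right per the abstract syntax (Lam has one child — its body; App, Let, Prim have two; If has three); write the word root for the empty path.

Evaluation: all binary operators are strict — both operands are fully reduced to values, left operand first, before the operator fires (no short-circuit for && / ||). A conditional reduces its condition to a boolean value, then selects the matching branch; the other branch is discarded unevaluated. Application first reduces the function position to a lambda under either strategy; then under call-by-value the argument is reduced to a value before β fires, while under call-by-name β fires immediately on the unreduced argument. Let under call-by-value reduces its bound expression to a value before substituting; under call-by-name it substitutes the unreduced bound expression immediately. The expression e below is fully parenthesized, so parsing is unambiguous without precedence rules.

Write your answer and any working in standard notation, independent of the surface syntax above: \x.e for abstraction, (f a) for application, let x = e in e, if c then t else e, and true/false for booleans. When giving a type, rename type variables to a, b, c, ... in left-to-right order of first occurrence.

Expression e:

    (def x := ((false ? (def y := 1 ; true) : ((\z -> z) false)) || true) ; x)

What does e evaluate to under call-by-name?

Answer: true

Working:
step 0: (let x = ((if false then (let y = 1 in true) else ((\z.z) false)) || true) in x)
step 1: [let@root] ((if false then (let y = 1 in true) else ((\z.z) false)) || true)
step 2: [if@0] (((\z.z) false) || true)
step 3: [beta@0] (false || true)
step 4: [delta@root] true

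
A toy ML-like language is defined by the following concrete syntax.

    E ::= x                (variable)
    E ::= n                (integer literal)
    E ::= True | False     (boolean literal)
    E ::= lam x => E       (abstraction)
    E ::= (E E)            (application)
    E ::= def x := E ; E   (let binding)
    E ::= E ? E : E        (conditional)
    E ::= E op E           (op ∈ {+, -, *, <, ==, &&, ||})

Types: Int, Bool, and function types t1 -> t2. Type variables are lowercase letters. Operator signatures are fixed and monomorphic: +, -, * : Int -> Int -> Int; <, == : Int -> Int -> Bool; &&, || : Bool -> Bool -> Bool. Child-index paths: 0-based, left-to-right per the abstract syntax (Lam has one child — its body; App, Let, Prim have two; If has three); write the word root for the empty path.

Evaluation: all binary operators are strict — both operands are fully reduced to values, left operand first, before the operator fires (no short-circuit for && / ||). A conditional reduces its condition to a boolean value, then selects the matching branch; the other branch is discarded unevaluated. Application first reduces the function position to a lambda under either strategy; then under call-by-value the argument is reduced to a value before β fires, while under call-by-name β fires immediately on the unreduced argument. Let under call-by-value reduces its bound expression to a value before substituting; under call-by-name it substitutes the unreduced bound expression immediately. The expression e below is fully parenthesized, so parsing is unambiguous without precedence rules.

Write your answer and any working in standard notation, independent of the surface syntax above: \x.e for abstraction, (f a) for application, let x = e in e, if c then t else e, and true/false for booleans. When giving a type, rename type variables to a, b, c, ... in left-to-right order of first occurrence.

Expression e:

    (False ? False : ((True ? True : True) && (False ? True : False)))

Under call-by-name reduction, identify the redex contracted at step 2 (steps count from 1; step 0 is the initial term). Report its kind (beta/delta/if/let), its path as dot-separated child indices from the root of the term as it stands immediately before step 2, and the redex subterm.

Answer: if at 0 : (if true then true else true)

Derivation:
step 0: (if false then false else ((if true then true else true) && (if false then true else false)))
step 1: [if@root] ((if true then true else true) && (if false then true else false))
step 2: [if@0] (true && (if false then true else false))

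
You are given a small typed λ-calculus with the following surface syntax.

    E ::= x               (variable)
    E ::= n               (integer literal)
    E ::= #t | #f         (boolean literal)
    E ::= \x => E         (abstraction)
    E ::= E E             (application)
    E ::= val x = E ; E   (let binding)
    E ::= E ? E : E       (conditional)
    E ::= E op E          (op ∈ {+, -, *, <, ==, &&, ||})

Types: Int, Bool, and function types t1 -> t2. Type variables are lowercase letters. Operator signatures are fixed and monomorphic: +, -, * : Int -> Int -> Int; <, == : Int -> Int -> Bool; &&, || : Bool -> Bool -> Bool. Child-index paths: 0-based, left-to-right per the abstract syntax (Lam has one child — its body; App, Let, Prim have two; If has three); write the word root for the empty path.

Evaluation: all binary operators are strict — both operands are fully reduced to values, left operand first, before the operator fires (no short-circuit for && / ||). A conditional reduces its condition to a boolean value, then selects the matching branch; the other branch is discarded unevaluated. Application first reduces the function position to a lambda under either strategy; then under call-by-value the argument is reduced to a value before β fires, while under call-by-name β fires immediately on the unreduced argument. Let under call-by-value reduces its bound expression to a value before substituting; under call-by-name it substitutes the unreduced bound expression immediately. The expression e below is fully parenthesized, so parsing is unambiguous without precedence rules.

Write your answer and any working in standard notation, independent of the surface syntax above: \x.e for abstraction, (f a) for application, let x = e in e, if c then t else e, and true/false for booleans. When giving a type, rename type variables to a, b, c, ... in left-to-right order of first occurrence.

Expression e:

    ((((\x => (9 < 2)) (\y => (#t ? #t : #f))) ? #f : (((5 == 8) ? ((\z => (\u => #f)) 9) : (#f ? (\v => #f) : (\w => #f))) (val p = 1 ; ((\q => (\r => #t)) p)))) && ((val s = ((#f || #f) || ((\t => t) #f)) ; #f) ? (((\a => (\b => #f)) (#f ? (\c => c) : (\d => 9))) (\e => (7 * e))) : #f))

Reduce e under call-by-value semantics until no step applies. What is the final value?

Answer: false

Trace:
step 0: ((if ((\x.(9 < 2)) (\y.(if true then true else false))) then false else ((if (5 == 8) then ((\z.(\u.false)) 9) else (if false then (\v.false) else (\w.false))) (let p = 1 in ((\q.(\r.true)) p)))) && (if (let s = ((false || false) || ((\t.t) false)) in false) then (((\a.(\b.false)) (if false then (\c.c) else (\d.9))) (\e.(7 * e))) else false))
step 1: [beta@0.0] ((if (9 < 2) then false else ((if (5 == 8) then ((\z.(\u.false)) 9) else (if false then (\v.false) else (\w.false))) (let p = 1 in ((\q.(\r.true)) p)))) && (if (let s = ((false || false) || ((\t.t) false)) in false) then (((\a.(\b.false)) (if false then (\c.c) else (\d.9))) (\e.(7 * e))) else false))
step 2: [delta@0.0] ((if false then false else ((if (5 == 8) then ((\z.(\u.false)) 9) else (if false then (\v.false) else (\w.false))) (let p = 1 in ((\q.(\r.true)) p)))) && (if (let s = ((false || false) || ((\t.t) false)) in false) then (((\a.(\b.false)) (if false then (\c.c) else (\d.9))) (\e.(7 * e))) else false))
step 3: [if@0] (((if (5 == 8) then ((\z.(\u.false)) 9) else (if false then (\v.false) else (\w.false))) (let p = 1 in ((\q.(\r.true)) p))) && (if (let s = ((false || false) || ((\t.t) false)) in false) then (((\a.(\b.false)) (if false then (\c.c) else (\d.9))) (\e.(7 * e))) else false))
step 4: [delta@0.0.0] (((if false then ((\z.(\u.false)) 9) else (if false then (\v.false) else (\w.false))) (let p = 1 in ((\q.(\r.true)) p))) && (if (let s = ((false || false) || ((\t.t) false)) in false) then (((\a.(\b.false)) (if false then (\c.c) else (\d.9))) (\e.(7 * e))) else false))
step 5: [if@0.0] (((if false then (\v.false) else (\w.false)) (let p = 1 in ((\q.(\r.true)) p))) && (if (let s = ((false || false) || ((\t.t) false)) in false) then (((\a.(\b.false)) (if false then (\c.c) else (\d.9))) (\e.(7 * e))) else false))
step 6: [if@0.0] (((\w.false) (let p = 1 in ((\q.(\r.true)) p))) && (if (let s = ((false || false) || ((\t.t) false)) in false) then (((\a.(\b.false)) (if false then (\c.c) else (\d.9))) (\e.(7 * e))) else false))
step 7: [let@0.1] (((\w.false) ((\q.(\r.true)) 1)) && (if (let s = ((false || false) || ((\t.t) false)) in false) then (((\a.(\b.false)) (if false then (\c.c) else (\d.9))) (\e.(7 * e))) else false))
step 8: [beta@0.1] (((\w.false) (\r.true)) && (if (let s = ((false || false) || ((\t.t) false)) in false) then (((\a.(\b.false)) (if false then (\c.c) else (\d.9))) (\e.(7 * e))) else false))
step 9: [beta@0] (false && (if (let s = ((false || false) || ((\t.t) false)) in false) then (((\a.(\b.false)) (if false then (\c.c) else (\d.9))) (\e.(7 * e))) else false))
step 10: [delta@1.0.0.0] (false && (if (let s = (false || ((\t.t) false)) in false) then (((\a.(\b.false)) (if false then (\c.c) else (\d.9))) (\e.(7 * e))) else false))
step 11: [beta@1.0.0.1] (false && (if (let s = (false || false) in false) then (((\a.(\b.false)) (if false then (\c.c) else (\d.9))) (\e.(7 * e))) else false))
step 12: [delta@1.0.0] (false && (if (let s = false in false) then (((\a.(\b.false)) (if false then (\c.c) else (\d.9))) (\e.(7 * e))) else false))
step 13: [let@1.0] (false && (if false then (((\a.(\b.false)) (if false then (\c.c) else (\d.9))) (\e.(7 * e))) else false))
step 14: [if@1] (false && false)
step 15: [delta@root] false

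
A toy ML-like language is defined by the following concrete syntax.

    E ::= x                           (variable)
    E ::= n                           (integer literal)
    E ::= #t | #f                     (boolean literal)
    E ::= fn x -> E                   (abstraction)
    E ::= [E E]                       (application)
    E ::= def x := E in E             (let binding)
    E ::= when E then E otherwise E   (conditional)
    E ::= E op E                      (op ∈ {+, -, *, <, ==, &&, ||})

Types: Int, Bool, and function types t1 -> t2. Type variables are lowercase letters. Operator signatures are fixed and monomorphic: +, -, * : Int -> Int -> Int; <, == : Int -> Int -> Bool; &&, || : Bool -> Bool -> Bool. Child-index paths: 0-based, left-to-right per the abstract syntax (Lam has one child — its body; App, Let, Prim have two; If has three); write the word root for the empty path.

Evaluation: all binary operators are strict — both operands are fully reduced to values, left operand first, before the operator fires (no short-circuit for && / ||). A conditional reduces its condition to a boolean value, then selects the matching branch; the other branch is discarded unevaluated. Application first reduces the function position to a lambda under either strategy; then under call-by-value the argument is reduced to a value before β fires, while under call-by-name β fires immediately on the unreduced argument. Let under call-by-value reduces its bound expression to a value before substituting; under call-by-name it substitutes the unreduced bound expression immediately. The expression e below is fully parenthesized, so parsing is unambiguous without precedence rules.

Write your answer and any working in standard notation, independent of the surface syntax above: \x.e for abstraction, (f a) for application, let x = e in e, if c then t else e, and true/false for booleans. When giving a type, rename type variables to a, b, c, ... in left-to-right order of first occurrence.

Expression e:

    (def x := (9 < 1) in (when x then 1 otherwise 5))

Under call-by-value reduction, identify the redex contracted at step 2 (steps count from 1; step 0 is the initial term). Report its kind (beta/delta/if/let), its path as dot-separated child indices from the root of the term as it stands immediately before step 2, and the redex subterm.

Answer: let at root : (let x = false in (if x then 1 else 5))

Working:
step 0: (let x = (9 < 1) in (if x then 1 else 5))
step 1: [delta@0] (let x = false in (if x then 1 else 5))
step 2: [let@root] (if false then 1 else 5)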